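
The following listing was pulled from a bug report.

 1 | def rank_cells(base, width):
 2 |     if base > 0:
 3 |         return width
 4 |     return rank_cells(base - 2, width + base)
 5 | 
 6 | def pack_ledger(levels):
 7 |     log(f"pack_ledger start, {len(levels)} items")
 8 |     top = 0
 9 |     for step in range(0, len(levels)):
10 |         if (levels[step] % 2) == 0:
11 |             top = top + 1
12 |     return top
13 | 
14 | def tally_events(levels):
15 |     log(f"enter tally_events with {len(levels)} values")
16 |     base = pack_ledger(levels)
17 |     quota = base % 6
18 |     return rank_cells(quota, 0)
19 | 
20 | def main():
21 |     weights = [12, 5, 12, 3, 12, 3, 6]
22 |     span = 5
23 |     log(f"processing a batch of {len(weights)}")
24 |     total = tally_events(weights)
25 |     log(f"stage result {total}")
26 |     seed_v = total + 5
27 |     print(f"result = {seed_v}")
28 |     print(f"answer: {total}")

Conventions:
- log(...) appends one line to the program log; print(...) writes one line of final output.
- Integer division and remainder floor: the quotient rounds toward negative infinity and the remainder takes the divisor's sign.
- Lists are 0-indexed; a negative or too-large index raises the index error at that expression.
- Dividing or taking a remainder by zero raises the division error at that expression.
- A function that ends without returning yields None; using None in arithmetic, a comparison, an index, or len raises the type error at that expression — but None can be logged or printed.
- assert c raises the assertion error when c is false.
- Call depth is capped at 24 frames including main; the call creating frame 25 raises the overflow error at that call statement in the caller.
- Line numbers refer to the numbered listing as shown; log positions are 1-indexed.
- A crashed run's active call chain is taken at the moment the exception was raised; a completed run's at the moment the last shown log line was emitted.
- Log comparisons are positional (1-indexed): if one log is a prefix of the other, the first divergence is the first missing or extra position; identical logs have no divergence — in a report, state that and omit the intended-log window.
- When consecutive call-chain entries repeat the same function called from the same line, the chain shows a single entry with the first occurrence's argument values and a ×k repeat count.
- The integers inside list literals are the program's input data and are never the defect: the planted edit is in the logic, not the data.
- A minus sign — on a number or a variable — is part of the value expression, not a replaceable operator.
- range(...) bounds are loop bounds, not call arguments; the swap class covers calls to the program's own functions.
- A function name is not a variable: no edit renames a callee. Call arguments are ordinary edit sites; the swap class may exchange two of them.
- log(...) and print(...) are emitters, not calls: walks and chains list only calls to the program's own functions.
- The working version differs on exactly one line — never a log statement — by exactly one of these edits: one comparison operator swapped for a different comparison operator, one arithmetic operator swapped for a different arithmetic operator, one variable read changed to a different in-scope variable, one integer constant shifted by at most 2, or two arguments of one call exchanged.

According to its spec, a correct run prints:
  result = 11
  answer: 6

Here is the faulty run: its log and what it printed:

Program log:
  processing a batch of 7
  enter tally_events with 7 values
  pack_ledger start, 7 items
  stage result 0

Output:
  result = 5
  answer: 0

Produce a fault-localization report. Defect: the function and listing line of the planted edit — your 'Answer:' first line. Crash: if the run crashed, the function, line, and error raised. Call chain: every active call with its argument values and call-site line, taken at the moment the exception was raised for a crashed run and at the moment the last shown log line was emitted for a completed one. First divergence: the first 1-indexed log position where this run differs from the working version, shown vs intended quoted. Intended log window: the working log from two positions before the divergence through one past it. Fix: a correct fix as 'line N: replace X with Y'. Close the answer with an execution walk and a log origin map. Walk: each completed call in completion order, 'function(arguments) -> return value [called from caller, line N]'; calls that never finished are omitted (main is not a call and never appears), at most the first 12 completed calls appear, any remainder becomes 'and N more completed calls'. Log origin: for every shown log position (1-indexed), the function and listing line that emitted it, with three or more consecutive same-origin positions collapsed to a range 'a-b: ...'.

Answer: the defect is in rank_cells at line 2.
Core observation: The earliest visible damage is log position 4 — 'stage result 0' rather than the intended 'stage result 6'.
Call chain: main.
First divergence: position 4; shown 'stage result 0' vs intended 'stage result 6'.
Intended log window:
  2: enter tally_events with 7 values
  3: pack_ledger start, 7 items
  4: stage result 6
Execution walk:
  pack_ledger([12, 5, 12, 3, 12, 3, 6]) -> 4  [called from tally_events, line 16]
  rank_cells(4, 0) -> 0  [called from tally_events, line 18]
  tally_events([12, 5, 12, 3, 12, 3, 6]) -> 0  [called from main, line 24]
Log origins:
  1 — main, line 23
  2 — tally_events, line 15
  3 — pack_ledger, line 7
  4 — main, line 25
A correct fix: line 2: replace `>` with `<=`.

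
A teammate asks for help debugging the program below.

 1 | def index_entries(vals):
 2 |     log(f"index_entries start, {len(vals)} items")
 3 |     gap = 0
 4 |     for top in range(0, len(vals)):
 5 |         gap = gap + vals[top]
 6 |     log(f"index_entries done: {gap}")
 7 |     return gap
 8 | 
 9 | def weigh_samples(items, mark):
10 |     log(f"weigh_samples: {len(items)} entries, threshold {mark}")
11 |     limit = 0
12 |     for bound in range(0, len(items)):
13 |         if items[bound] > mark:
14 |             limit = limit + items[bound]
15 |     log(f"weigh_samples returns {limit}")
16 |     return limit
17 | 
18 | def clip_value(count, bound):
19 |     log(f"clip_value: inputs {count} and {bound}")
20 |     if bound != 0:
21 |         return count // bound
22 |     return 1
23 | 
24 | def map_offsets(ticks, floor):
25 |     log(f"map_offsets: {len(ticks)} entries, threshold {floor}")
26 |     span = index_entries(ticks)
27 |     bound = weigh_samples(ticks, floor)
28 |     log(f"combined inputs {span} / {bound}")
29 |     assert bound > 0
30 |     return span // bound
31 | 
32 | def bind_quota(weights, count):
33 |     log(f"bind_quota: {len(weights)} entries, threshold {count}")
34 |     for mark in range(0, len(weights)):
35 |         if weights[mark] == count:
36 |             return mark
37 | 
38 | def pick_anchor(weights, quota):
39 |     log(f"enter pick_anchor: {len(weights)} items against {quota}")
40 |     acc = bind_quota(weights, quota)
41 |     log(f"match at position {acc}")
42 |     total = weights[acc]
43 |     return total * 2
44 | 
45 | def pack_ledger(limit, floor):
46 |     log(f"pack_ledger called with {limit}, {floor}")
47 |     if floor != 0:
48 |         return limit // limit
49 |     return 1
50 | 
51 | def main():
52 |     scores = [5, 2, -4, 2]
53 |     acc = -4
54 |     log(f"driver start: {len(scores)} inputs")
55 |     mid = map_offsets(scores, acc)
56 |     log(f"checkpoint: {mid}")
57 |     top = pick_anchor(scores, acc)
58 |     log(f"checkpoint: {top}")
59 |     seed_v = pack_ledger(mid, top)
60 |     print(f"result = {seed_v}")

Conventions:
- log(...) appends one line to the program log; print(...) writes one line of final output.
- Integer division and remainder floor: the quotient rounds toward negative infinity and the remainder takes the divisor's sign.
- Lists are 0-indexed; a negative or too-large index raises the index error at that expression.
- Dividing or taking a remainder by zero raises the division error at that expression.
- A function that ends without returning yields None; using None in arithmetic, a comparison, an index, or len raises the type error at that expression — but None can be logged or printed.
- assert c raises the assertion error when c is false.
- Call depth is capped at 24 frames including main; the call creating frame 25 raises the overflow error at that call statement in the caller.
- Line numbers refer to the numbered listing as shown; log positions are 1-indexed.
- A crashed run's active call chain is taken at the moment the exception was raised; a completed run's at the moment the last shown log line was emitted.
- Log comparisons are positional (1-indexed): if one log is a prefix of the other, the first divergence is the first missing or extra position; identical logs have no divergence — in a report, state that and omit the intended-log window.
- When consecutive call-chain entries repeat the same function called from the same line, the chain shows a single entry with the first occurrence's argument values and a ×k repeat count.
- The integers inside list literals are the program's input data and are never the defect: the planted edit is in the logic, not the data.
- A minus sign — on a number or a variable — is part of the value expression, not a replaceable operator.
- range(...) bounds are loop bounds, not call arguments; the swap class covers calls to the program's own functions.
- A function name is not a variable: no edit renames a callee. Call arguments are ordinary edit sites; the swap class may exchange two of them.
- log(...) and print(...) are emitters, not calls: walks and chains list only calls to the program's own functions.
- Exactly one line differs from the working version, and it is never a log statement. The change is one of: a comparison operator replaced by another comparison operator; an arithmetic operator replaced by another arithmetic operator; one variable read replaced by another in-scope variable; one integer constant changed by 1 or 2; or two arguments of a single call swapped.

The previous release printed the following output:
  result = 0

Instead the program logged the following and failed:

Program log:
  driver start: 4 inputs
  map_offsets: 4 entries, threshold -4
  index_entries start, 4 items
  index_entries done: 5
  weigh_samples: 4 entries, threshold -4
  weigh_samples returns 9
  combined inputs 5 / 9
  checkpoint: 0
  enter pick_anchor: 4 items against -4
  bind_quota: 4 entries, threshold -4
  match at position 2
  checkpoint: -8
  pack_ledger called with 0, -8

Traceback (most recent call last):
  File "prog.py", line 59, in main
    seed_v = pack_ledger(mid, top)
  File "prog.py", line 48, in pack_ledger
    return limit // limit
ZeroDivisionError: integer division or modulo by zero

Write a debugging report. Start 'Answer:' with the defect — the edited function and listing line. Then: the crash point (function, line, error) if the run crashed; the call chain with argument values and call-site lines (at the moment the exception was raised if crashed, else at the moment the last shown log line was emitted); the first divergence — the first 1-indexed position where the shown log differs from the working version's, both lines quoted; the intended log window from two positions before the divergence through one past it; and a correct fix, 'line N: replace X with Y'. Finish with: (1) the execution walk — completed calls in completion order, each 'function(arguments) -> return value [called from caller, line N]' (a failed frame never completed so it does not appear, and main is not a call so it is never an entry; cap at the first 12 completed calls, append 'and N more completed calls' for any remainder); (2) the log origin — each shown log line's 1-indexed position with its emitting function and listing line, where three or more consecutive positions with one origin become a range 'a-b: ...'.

Answer: the defect is in pack_ledger at line 48.
The tell: The logs agree in full; the defect surfaces as the crash itself.
Crash: pack_ledger, line 48, ZeroDivisionError.
Call chain: main -> pack_ledger(0, -8) (called at line 59).
First divergence: none — the logs agree in full.
Execution walk:
  index_entries([5, 2, -4, 2]) -> 5  [called from map_offsets, line 26]
  weigh_samples([5, 2, -4, 2], -4) -> 9  [called from map_offsets, line 27]
  map_offsets([5, 2, -4, 2], -4) -> 0  [called from main, line 55]
  bind_quota([5, 2, -4, 2], -4) -> 2  [called from pick_anchor, line 40]
  pick_anchor([5, 2, -4, 2], -4) -> -8  [called from main, line 57]
Origin of each log line:
  1: from main, line 54
  2: from map_offsets, line 25
  3: from index_entries, line 2
  4: from index_entries, line 6
  5: from weigh_samples, line 10
  6: from weigh_samples, line 15
  7: from map_offsets, line 28
  8: from main, line 56
  9: from pick_anchor, line 39
  10: from bind_quota, line 33
  11: from pick_anchor, line 41
  12: from main, line 58
  13: from pack_ledger, line 46
A correct fix: line 48: replace `limit // limit` with `limit // floor`.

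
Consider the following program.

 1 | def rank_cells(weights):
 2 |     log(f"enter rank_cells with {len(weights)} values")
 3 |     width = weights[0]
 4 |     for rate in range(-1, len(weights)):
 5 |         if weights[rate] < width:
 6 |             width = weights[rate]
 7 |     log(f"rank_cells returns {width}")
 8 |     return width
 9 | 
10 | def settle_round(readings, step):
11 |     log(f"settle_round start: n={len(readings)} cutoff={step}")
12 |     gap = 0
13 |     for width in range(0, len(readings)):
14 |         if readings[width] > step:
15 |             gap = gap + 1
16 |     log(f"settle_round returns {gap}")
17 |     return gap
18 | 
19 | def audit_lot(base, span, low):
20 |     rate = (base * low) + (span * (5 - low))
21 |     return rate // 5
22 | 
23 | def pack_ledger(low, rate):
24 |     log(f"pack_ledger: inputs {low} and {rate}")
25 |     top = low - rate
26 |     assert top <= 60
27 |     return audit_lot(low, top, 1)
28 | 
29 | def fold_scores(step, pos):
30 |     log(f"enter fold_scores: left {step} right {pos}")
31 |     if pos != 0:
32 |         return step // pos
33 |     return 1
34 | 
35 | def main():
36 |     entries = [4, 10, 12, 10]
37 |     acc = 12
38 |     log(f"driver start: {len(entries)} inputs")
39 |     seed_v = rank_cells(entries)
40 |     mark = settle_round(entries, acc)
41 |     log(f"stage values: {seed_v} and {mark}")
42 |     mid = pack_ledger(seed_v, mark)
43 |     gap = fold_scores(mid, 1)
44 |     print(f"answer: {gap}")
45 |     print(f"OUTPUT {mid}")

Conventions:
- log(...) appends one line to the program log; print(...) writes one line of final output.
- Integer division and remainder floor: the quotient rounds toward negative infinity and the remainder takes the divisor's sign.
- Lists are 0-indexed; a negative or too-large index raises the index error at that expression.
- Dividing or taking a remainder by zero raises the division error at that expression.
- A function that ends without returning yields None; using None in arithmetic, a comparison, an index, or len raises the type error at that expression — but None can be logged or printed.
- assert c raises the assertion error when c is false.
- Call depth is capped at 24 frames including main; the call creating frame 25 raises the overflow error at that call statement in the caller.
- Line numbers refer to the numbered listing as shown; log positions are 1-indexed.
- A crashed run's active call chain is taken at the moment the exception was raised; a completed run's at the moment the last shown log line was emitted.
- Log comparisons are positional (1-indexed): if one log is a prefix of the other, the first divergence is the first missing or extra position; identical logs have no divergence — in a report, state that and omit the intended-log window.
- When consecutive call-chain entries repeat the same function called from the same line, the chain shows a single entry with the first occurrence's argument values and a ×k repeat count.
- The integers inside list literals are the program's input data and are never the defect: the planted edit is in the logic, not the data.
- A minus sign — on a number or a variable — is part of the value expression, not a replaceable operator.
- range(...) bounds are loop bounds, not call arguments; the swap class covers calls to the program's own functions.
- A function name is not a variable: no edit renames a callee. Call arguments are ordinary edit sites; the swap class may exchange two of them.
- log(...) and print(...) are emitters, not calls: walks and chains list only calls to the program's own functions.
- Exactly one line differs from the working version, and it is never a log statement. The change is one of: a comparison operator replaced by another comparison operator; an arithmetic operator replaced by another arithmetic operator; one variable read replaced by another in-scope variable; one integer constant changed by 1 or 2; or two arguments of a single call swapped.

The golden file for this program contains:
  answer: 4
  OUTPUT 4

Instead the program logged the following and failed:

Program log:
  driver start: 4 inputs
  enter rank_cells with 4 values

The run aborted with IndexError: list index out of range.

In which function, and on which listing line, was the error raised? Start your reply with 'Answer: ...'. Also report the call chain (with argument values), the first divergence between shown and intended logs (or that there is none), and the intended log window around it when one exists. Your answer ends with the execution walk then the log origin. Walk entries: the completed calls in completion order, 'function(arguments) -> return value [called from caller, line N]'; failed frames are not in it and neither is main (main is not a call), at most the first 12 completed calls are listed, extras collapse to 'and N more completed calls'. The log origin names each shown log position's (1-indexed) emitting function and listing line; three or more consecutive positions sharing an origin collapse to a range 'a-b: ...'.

Answer: the error was raised in rank_cells, line 5.
Key fact: The faulty run's log stops after 2 lines; the working version's next line would be 'rank_cells returns 4'.
Call chain: main -> rank_cells([4, 10, 12, 10]) (called at line 39).
First divergence: position 3 — after 2 matching lines the faulty run goes silent; intended next line 'rank_cells returns 4'.
Intended log window:
  1: driver start: 4 inputs
  2: enter rank_cells with 4 values
  3: rank_cells returns 4
  4: settle_round start: n=4 cutoff=12
Execution walk:
  (no call completed)
Origin of each log line:
  1: emitted by main (line 38)
  2: emitted by rank_cells (line 2)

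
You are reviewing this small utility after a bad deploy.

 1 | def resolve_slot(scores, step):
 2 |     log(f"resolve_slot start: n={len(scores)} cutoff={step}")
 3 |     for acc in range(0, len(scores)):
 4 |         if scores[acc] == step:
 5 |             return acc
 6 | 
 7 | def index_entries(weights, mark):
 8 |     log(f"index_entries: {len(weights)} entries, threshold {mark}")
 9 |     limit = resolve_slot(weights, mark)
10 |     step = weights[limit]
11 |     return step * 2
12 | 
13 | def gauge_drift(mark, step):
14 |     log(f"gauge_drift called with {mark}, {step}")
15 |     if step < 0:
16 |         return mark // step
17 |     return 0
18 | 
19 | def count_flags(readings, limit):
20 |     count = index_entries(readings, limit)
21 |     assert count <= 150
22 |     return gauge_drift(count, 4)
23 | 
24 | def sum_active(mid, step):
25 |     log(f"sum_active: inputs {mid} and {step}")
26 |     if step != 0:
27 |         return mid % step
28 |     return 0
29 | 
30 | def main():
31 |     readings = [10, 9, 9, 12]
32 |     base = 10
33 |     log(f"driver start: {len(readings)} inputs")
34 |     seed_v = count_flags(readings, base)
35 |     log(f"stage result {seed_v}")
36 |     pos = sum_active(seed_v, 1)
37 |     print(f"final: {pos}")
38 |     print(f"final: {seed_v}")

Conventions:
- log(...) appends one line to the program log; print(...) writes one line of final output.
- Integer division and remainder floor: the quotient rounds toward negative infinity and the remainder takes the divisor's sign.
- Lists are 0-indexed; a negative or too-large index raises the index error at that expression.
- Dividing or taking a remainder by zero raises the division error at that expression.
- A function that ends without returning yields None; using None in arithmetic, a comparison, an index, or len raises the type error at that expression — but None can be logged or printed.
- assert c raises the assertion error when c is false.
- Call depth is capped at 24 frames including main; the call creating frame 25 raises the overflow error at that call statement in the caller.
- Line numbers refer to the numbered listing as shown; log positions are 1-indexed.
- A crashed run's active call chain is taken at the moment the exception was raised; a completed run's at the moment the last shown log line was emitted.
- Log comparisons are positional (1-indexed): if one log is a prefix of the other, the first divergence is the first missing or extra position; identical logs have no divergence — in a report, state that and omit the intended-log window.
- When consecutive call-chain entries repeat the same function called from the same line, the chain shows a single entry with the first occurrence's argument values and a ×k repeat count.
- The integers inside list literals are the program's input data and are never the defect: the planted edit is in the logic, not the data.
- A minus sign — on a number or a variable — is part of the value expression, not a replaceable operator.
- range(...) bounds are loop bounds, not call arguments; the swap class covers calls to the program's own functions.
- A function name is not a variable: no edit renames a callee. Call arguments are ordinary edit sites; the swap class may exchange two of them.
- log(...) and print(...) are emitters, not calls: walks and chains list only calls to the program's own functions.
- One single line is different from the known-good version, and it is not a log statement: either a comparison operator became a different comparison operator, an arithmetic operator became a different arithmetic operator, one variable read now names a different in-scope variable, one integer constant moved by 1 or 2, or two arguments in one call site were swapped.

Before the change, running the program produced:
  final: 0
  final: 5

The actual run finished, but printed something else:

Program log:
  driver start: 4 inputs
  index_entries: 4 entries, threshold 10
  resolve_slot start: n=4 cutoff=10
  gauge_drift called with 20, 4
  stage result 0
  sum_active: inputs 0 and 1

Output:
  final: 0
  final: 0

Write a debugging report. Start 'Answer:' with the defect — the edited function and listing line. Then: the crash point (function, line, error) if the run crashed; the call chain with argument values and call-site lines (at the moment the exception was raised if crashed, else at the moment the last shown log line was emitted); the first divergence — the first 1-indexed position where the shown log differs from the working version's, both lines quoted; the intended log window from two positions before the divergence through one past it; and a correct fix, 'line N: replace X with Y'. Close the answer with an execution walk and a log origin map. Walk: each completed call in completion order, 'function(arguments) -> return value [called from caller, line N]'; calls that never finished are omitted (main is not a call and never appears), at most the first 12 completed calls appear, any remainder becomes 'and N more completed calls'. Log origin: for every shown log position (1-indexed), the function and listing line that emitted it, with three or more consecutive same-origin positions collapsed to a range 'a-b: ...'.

Answer: the defect is in gauge_drift at line 15.
Key observation: The earliest visible damage is log position 5 — 'stage result 0' rather than the intended 'stage result 5'.
Call chain: main -> sum_active(0, 1) (called at line 36).
First divergence: at position 5 the run shows 'stage result 0' where the working version logs 'stage result 5'.
Intended log window:
  3: resolve_slot start: n=4 cutoff=10
  4: gauge_drift called with 20, 4
  5: stage result 5
  6: sum_active: inputs 5 and 1
Execution walk:
  resolve_slot([10, 9, 9, 12], 10) -> 0  [called from index_entries, line 9]
  index_entries([10, 9, 9, 12], 10) -> 20  [called from count_flags, line 20]
  gauge_drift(20, 4) -> 0  [called from count_flags, line 22]
  count_flags([10, 9, 9, 12], 10) -> 0  [called from main, line 34]
  sum_active(0, 1) -> 0  [called from main, line 36]
Log origins:
  1: from main, line 33
  2: from index_entries, line 8
  3: from resolve_slot, line 2
  4: from gauge_drift, line 14
  5: from main, line 35
  6: from sum_active, line 25
A correct fix: line 15: replace `<` with `!=`.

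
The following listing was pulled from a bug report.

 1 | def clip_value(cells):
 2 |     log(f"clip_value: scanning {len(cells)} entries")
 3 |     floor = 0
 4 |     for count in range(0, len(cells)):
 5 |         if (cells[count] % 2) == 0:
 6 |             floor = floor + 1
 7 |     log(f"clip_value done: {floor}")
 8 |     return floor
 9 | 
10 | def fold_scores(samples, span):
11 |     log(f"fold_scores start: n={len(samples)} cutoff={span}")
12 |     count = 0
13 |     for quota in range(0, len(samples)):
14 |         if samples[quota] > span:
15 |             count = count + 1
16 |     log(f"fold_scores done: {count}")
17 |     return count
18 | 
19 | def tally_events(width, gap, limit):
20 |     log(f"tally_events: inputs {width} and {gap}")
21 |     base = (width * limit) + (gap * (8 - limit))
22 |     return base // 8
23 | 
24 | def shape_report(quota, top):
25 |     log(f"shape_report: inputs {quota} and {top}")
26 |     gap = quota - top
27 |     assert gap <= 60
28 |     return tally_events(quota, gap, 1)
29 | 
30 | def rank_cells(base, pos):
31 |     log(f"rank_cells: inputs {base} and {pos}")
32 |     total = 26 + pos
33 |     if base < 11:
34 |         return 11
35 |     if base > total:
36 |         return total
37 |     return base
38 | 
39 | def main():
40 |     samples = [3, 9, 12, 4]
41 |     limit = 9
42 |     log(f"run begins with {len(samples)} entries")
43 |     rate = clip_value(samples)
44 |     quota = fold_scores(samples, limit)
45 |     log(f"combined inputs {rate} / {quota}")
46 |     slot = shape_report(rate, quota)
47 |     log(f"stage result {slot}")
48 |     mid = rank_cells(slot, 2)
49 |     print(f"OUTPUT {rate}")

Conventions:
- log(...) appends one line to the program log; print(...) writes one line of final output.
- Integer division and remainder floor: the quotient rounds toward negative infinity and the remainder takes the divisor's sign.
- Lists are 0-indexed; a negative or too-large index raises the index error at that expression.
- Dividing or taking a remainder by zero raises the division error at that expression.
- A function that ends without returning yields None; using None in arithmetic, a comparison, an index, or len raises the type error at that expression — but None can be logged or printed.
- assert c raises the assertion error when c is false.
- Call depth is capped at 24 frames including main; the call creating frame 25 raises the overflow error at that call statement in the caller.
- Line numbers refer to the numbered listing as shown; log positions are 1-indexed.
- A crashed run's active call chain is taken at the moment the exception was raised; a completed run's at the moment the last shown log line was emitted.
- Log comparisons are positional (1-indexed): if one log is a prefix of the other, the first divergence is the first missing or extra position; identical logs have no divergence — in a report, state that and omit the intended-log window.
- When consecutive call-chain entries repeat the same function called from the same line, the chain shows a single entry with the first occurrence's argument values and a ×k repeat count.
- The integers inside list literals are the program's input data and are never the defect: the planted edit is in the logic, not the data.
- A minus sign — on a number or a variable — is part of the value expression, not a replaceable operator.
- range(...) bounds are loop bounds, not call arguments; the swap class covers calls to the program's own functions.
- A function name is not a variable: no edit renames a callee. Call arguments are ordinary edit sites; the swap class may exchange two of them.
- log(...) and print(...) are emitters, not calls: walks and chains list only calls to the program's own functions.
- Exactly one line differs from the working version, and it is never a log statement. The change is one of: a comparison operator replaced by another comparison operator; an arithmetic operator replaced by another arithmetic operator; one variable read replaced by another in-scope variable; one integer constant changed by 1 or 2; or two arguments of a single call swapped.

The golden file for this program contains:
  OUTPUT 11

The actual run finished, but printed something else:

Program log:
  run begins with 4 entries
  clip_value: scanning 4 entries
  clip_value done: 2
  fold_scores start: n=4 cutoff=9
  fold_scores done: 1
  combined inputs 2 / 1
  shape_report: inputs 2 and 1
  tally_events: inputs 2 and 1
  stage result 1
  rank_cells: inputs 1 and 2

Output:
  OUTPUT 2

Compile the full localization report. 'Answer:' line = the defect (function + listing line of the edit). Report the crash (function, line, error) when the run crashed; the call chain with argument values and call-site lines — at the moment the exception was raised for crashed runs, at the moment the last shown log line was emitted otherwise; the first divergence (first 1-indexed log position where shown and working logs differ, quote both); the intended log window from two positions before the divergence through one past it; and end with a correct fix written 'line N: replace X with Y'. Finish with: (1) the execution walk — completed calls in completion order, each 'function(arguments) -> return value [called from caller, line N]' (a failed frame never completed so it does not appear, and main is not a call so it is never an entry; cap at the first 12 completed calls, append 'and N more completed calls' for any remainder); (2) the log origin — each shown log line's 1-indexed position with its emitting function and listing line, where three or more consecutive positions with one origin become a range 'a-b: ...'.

Answer: the defect is in main at line 49.
Core observation: The two runs log identically and part ways only at the printed values.
Call chain: main -> rank_cells(1, 2) (called at line 48).
First divergence: none; the two logs match at every position.
Execution walk:
  clip_value([3, 9, 12, 4]) -> 2  [called from main, line 43]
  fold_scores([3, 9, 12, 4], 9) -> 1  [called from main, line 44]
  tally_events(2, 1, 1) -> 1  [called from shape_report, line 28]
  shape_report(2, 1) -> 1  [called from main, line 46]
  rank_cells(1, 2) -> 11  [called from main, line 48]
Log line origins:
  1: emitted by main (line 42)
  2: emitted by clip_value (line 2)
  3: emitted by clip_value (line 7)
  4: emitted by fold_scores (line 11)
  5: emitted by fold_scores (line 16)
  6: emitted by main (line 45)
  7: emitted by shape_report (line 25)
  8: emitted by tally_events (line 20)
  9: emitted by main (line 47)
  10: emitted by rank_cells (line 31)
A correct fix: line 49: replace `rate` with `mid`.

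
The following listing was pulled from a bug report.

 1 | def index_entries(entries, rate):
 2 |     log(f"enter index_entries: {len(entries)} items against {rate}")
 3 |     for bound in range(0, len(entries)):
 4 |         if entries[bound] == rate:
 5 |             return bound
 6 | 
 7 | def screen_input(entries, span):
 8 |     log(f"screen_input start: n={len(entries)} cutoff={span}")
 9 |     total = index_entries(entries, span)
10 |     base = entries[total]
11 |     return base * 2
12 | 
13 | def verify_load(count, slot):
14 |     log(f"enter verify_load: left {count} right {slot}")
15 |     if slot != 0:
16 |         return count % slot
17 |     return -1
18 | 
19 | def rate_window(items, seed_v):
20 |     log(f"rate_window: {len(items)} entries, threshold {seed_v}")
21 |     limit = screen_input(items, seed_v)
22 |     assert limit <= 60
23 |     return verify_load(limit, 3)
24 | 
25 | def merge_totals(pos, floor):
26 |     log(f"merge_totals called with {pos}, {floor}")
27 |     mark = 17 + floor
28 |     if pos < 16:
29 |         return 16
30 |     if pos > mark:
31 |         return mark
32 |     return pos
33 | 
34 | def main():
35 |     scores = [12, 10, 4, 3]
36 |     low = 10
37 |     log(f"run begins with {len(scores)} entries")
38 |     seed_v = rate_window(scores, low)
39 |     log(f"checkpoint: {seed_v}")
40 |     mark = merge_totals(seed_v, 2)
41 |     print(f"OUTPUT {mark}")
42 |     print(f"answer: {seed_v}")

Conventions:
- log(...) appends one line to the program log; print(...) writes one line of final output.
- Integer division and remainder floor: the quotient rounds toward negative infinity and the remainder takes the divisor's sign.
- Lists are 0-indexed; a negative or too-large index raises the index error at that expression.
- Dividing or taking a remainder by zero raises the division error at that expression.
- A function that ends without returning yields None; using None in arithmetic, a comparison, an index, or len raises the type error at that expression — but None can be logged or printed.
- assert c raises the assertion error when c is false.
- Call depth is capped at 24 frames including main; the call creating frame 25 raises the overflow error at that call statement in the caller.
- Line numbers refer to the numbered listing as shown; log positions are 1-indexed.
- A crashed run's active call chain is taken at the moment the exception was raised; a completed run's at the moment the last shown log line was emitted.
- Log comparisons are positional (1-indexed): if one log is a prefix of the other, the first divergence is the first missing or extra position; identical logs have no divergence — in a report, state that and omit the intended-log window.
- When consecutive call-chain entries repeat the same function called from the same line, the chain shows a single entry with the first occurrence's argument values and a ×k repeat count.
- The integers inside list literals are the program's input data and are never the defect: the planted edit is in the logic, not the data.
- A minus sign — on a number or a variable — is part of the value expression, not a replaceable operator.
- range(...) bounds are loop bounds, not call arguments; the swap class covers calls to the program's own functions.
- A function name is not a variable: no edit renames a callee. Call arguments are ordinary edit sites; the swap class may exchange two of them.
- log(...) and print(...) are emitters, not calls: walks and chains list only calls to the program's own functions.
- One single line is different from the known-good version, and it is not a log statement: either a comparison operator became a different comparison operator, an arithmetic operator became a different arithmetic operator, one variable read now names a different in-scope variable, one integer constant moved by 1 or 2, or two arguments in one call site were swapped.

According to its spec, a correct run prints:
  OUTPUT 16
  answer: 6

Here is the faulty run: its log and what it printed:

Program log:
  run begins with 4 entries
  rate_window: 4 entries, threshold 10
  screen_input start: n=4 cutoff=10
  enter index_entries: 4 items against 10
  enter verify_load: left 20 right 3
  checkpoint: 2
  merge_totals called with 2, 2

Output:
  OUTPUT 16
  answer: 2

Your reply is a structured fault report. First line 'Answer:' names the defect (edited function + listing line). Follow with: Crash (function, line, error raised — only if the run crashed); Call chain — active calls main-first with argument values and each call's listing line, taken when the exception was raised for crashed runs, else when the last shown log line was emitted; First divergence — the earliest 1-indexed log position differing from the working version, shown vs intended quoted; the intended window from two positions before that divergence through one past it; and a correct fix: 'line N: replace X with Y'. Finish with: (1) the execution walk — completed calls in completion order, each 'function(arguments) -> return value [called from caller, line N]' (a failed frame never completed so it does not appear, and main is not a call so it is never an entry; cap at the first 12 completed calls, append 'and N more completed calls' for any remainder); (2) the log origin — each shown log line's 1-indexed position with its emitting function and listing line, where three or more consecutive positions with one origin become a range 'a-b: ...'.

Answer: the defect is in verify_load at line 16.
Core observation: Log line 6 is where behavior first shows: 'checkpoint: 2' appears instead of 'checkpoint: 6'.
Call chain: main -> merge_totals(2, 2) (called at line 40).
First divergence: position 6 — the shown line 'checkpoint: 2' should read 'checkpoint: 6'.
Intended log window:
  4: enter index_entries: 4 items against 10
  5: enter verify_load: left 20 right 3
  6: checkpoint: 6
  7: merge_totals called with 6, 2
Execution walk:
  index_entries([12, 10, 4, 3], 10) -> 1  [called from screen_input, line 9]
  screen_input([12, 10, 4, 3], 10) -> 20  [called from rate_window, line 21]
  verify_load(20, 3) -> 2  [called from rate_window, line 23]
  rate_window([12, 10, 4, 3], 10) -> 2  [called from main, line 38]
  merge_totals(2, 2) -> 16  [called from main, line 40]
Log line origins:
  1 — main, line 37
  2 — rate_window, line 20
  3 — screen_input, line 8
  4 — index_entries, line 2
  5 — verify_load, line 14
  6 — main, line 39
  7 — merge_totals, line 26
A correct fix: line 16: replace `%` with `//`.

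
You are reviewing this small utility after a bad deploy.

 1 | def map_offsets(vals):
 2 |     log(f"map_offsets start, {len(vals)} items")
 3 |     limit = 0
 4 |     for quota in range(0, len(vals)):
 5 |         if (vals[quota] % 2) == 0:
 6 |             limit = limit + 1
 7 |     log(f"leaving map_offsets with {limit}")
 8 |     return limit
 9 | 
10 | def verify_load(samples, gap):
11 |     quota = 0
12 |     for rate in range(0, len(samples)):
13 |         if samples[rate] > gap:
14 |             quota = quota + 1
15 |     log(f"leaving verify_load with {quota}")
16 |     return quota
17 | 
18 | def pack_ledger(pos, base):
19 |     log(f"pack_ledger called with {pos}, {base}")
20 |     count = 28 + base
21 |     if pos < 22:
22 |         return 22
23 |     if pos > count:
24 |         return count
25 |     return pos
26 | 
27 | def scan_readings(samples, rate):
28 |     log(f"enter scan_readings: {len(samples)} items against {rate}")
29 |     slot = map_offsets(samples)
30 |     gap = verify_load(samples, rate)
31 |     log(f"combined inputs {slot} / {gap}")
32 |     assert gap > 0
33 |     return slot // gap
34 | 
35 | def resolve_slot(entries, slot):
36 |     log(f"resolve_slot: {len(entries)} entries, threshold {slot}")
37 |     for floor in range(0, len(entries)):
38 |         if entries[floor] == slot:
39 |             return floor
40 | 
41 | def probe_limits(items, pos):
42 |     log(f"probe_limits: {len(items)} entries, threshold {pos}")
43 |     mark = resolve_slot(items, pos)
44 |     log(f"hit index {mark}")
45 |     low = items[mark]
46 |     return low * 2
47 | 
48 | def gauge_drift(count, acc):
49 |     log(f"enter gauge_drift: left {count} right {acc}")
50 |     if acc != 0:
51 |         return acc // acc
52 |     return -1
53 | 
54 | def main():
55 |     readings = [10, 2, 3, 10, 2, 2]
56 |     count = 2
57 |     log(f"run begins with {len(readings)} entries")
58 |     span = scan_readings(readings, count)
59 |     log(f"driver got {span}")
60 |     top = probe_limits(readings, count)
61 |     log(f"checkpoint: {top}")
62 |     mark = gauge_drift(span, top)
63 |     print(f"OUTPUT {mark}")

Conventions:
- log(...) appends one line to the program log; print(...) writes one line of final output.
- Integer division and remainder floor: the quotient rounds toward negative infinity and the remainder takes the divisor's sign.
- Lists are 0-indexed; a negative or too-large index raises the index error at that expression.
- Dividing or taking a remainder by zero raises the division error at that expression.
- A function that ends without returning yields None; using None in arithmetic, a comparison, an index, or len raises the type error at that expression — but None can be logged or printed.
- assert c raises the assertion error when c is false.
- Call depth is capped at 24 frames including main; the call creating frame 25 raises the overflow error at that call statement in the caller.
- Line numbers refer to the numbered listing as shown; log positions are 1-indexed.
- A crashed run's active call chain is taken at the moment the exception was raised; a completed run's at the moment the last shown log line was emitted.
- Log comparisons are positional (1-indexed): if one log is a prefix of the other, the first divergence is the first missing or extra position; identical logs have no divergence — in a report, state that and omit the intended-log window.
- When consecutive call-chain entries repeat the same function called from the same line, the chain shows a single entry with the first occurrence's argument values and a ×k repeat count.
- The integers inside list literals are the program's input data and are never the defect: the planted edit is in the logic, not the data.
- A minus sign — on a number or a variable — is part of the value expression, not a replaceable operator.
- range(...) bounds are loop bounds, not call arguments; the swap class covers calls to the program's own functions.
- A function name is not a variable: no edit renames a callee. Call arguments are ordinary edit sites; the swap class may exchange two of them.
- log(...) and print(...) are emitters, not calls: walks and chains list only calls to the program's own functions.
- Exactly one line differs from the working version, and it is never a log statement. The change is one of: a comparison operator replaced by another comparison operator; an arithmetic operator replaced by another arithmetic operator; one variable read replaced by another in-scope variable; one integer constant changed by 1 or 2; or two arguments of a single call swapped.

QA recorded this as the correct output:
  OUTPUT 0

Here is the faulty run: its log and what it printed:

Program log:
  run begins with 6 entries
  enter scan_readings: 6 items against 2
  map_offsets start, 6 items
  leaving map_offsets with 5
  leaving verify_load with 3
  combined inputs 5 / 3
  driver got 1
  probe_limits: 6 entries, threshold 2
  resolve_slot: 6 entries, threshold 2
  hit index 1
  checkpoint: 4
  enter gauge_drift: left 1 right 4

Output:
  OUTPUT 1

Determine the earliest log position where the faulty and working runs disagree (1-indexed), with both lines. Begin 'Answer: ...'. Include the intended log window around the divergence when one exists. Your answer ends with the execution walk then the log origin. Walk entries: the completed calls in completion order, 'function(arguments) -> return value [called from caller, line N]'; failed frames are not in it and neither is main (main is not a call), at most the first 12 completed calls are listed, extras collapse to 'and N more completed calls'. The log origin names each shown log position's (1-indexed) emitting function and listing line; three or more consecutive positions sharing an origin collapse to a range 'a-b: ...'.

Answer: none — the logs agree in full.
Execution walk:
  map_offsets([10, 2, 3, 10, 2, 2]) -> 5  [called from scan_readings, line 29]
  verify_load([10, 2, 3, 10, 2, 2], 2) -> 3  [called from scan_readings, line 30]
  scan_readings([10, 2, 3, 10, 2, 2], 2) -> 1  [called from main, line 58]
  resolve_slot([10, 2, 3, 10, 2, 2], 2) -> 1  [called from probe_limits, line 43]
  probe_limits([10, 2, 3, 10, 2, 2], 2) -> 4  [called from main, line 60]
  gauge_drift(1, 4) -> 1  [called from main, line 62]
Log line origins:
  1: logged in main at line 57
  2: logged in scan_readings at line 28
  3: logged in map_offsets at line 2
  4: logged in map_offsets at line 7
  5: logged in verify_load at line 15
  6: logged in scan_readings at line 31
  7: logged in main at line 59
  8: logged in probe_limits at line 42
  9: logged in resolve_slot at line 36
  10: logged in probe_limits at line 44
  11: logged in main at line 61
  12: logged in gauge_drift at line 49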